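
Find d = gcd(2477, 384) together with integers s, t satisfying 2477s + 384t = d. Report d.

1

Euclidean algorithm:
2477 = 6*384 + 173
384 = 2*173 + 38
173 = 4*38 + 21
38 = 1*21 + 17
21 = 1*17 + 4
17 = 4*4 + 1
4 = 4*1 + 0
gcd(2477, 384) = 1.
Working backward:
1 = 17 − 4·4
1 = −4·21 + 5·17
1 = 5·38 − 9·21
1 = −9·173 + 41·38
1 = 41·384 − 91·173
1 = −91·2477 + 587·384
So 1 = (-91)·2477 + (587)·384.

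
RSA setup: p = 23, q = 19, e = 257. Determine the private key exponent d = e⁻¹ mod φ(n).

245

φ(n) = (p−1)(q−1) = 22·18 = 396.
Need d with 257·d ≡ 1 (mod 396). Apply the extended Euclidean algorithm:
396 = 1*257 + 139
257 = 1*139 + 118
139 = 1*118 + 21
118 = 5*21 + 13
21 = 1*13 + 8
13 = 1*8 + 5
8 = 1*5 + 3
5 = 1*3 + 2
3 = 1*2 + 1
2 = 2*1 + 0
Back-substitute:
1 = 3 − 2
1 = −5 + 2·3
1 = 2·8 − 3·5
1 = −3·13 + 5·8
1 = 5·21 − 8·13
1 = −8·118 + 45·21
1 = 45·139 − 53·118
1 = −53·257 + 98·139
1 = 98·396 − 151·257
So 257·(-151) ≡ 1 (mod 396), hence d ≡ -151 ≡ 245 (mod 396).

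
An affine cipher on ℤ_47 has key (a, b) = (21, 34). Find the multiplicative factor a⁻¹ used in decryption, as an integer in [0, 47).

Extended Euclidean algorithm:
47 = 2·21 + 5
21 = 4·5 + 1
5 = 5·1 + 0
The gcd is 1. Working backward:
1 = 21 − 4·5
1 = −4·47 + 9·21
So 21·9 ≡ 1 (mod 47).

9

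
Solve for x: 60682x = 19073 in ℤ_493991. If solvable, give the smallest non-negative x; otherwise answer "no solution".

188318

First find gcd(60682, 493991):
493991 = 8·60682 + 8535
60682 = 7·8535 + 937
8535 = 9·937 + 102
937 = 9·102 + 19
102 = 5·19 + 7
19 = 2·7 + 5
7 = 1·5 + 2
5 = 2·2 + 1
2 = 2·1 + 0
gcd = 1, so a unique solution mod 493991 exists.
Back-substitute for the Bézout coefficients:
1 = 5 − 2·2
1 = −2·7 + 3·5
1 = 3·19 − 8·7
1 = −8·102 + 43·19
1 = 43·937 − 395·102
1 = −395·8535 + 3598·937
1 = 3598·60682 − 25581·8535
1 = −25581·493991 + 208246·60682
So 60682·(208246) ≡ 1 (mod 493991), giving 60682⁻¹ ≡ 208246.
x ≡ 60682⁻¹·19073 ≡ 208246·19073 ≡ 188318 (mod 493991).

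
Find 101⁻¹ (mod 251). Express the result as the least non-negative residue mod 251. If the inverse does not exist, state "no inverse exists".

169

Apply the Euclidean algorithm to 251 and 101:
251 = 2×101 + 49
101 = 2×49 + 3
49 = 16×3 + 1
3 = 3×1 + 0
gcd = 1, so the inverse exists. Back-substitute:
1 = 49 − 16·3
1 = −16·101 + 33·49
1 = 33·251 − 82·101
So 101·(-82) ≡ 1 (mod 251), and -82 ≡ 169 (mod 251).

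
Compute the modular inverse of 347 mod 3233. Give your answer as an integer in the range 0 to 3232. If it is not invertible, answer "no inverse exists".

382

Run Euclid on (3233, 347):
3233 = 9·347 + 110
347 = 3·110 + 17
110 = 6·17 + 8
17 = 2·8 + 1
8 = 8·1 + 0
gcd = 1, so the inverse exists. Back-substitute:
1 = 17 − 2·8
1 = −2·110 + 13·17
1 = 13·347 − 41·110
1 = −41·3233 + 382·347
So 347·382 ≡ 1 (mod 3233).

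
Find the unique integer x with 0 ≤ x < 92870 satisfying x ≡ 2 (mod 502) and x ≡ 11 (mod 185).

61246

Write x = 2 + 502·k. Then 502·k ≡ 11 − 2 ≡ 9 (mod 185).
Need 502⁻¹ mod 185. Extended Euclid on (185, 132):
185 = 1×132 + 53
132 = 2×53 + 26
53 = 2×26 + 1
26 = 26×1 + 0
Back-substitute:
1 = 53 − 2·26
1 = −2·132 + 5·53
1 = 5·185 − 7·132
502⁻¹ ≡ 178 (mod 185), so k ≡ 178·9 ≡ 122 (mod 185).
x = 2 + 502·122 = 61246.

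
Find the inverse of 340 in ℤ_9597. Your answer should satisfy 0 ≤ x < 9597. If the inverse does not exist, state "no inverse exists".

8101

Run Euclid on (9597, 340):
9597 = 28*340 + 77
340 = 4*77 + 32
77 = 2*32 + 13
32 = 2*13 + 6
13 = 2*6 + 1
6 = 6*1 + 0
The gcd is 1. Working backward:
1 = 13 − 2·6
1 = −2·32 + 5·13
1 = 5·77 − 12·32
1 = −12·340 + 53·77
1 = 53·9597 − 1496·340
Thus 340·(-1496) ≡ 1 (mod 9597); reducing, -1496 mod 9597 = 8101.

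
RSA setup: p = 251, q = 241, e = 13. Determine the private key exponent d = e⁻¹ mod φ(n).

23077

φ(n) = (p−1)(q−1) = 250·240 = 60000.
Need d with 13·d ≡ 1 (mod 60000). Apply the extended Euclidean algorithm:
60000 = 4615×13 + 5
13 = 2×5 + 3
5 = 1×3 + 2
3 = 1×2 + 1
2 = 2×1 + 0
Back-substitute:
1 = 3 − 2
1 = −5 + 2·3
1 = 2·13 − 5·5
1 = −5·60000 + 23077·13
So 13·23077 ≡ 1 (mod 60000), hence d = 23077.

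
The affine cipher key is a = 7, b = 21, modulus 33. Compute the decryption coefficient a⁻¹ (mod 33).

Apply the Euclidean algorithm to 33 and 7:
33 = 4·7 + 5
7 = 1·5 + 2
5 = 2·2 + 1
2 = 2·1 + 0
The gcd is 1. Working backward:
1 = 5 − 2·2
1 = −2·7 + 3·5
1 = 3·33 − 14·7
So 7·(-14) ≡ 1 (mod 33), and -14 ≡ 19 (mod 33).

19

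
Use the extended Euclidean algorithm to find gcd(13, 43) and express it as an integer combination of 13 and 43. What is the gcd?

1

Euclidean algorithm:
43 = 3*13 + 4
13 = 3*4 + 1
4 = 4*1 + 0
gcd(13, 43) = 1.
Working backward:
1 = 13 − 3·4
1 = −3·43 + 10·13
So 1 = (-3)·43 + (10)·13.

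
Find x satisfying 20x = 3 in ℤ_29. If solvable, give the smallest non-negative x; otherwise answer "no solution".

19

First find gcd(20, 29):
29 = 1×20 + 9
20 = 2×9 + 2
9 = 4×2 + 1
2 = 2×1 + 0
gcd = 1, so a unique solution mod 29 exists.
Back-substitute for the Bézout coefficients:
1 = 9 − 4·2
1 = −4·20 + 9·9
1 = 9·29 − 13·20
So 20·(-13) ≡ 1 (mod 29), giving 20⁻¹ ≡ 16.
x ≡ 20⁻¹·3 ≡ 16·3 ≡ 19 (mod 29).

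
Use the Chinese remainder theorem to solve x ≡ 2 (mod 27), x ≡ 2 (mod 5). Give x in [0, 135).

Write x = 2 + 27·k. Then 27·k ≡ 2 − 2 ≡ 0 (mod 5).
Need 27⁻¹ mod 5. Extended Euclid on (5, 2):
5 = 2*2 + 1
2 = 2*1 + 0
Back-substitute:
1 = 5 − 2·2
27⁻¹ ≡ 3 (mod 5), so k ≡ 3·0 ≡ 0 (mod 5).
x = 2 + 27·0 = 2.

2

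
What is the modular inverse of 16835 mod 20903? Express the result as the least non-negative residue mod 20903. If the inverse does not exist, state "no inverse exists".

15965

Extended Euclidean algorithm:
20903 = 1×16835 + 4068
16835 = 4×4068 + 563
4068 = 7×563 + 127
563 = 4×127 + 55
127 = 2×55 + 17
55 = 3×17 + 4
17 = 4×4 + 1
4 = 4×1 + 0
gcd = 1, so the inverse exists. Back-substitute:
1 = 17 − 4·4
1 = −4·55 + 13·17
1 = 13·127 − 30·55
1 = −30·563 + 133·127
1 = 133·4068 − 961·563
1 = −961·16835 + 3977·4068
1 = 3977·20903 − 4938·16835
So 16835·(-4938) ≡ 1 (mod 20903), and -4938 ≡ 15965 (mod 20903).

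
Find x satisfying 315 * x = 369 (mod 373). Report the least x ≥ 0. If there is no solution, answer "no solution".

193

First find gcd(315, 373):
373 = 1×315 + 58
315 = 5×58 + 25
58 = 2×25 + 8
25 = 3×8 + 1
8 = 8×1 + 0
gcd = 1, so a unique solution mod 373 exists.
Back-substitute for the Bézout coefficients:
1 = 25 − 3·8
1 = −3·58 + 7·25
1 = 7·315 − 38·58
1 = −38·373 + 45·315
So 315·(45) ≡ 1 (mod 373), giving 315⁻¹ ≡ 45.
x ≡ 315⁻¹·369 ≡ 45·369 ≡ 193 (mod 373).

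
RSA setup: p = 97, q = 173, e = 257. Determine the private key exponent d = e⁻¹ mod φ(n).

φ(n) = (p−1)(q−1) = 96·172 = 16512.
Need d with 257·d ≡ 1 (mod 16512). Apply the extended Euclidean algorithm:
16512 = 64·257 + 64
257 = 4·64 + 1
64 = 64·1 + 0
Back-substitute:
1 = 257 − 4·64
1 = −4·16512 + 257·257
So 257·257 ≡ 1 (mod 16512), hence d = 257.

257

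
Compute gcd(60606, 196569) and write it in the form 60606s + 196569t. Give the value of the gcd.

9

Euclidean algorithm:
196569 = 3×60606 + 14751
60606 = 4×14751 + 1602
14751 = 9×1602 + 333
1602 = 4×333 + 270
333 = 1×270 + 63
270 = 4×63 + 18
63 = 3×18 + 9
18 = 2×9 + 0
gcd(60606, 196569) = 9.
Working backward:
9 = 63 − 3·18
9 = −3·270 + 13·63
9 = 13·333 − 16·270
9 = −16·1602 + 77·333
9 = 77·14751 − 709·1602
9 = −709·60606 + 2913·14751
9 = 2913·196569 − 9448·60606
So 9 = (2913)·196569 + (-9448)·60606.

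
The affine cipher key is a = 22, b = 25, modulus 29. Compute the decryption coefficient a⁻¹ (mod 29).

Extended Euclidean algorithm:
29 = 1×22 + 7
22 = 3×7 + 1
7 = 7×1 + 0
The gcd is 1. Working backward:
1 = 22 − 3·7
1 = −3·29 + 4·22
So 22·4 ≡ 1 (mod 29).

4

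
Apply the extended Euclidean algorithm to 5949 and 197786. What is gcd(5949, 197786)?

Euclidean algorithm:
197786 = 33·5949 + 1469
5949 = 4·1469 + 73
1469 = 20·73 + 9
73 = 8·9 + 1
9 = 9·1 + 0
gcd(5949, 197786) = 1.
Express as a combination:
1 = 73 − 8·9
1 = −8·1469 + 161·73
1 = 161·5949 − 652·1469
1 = −652·197786 + 21677·5949
So 1 = (-652)·197786 + (21677)·5949.

1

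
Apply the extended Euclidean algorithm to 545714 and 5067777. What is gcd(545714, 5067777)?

13

Apply Euclid's algorithm to 5067777 and 545714:
5067777 = 9×545714 + 156351
545714 = 3×156351 + 76661
156351 = 2×76661 + 3029
76661 = 25×3029 + 936
3029 = 3×936 + 221
936 = 4×221 + 52
221 = 4×52 + 13
52 = 4×13 + 0
gcd(545714, 5067777) = 13.
Express as a combination:
13 = 221 − 4·52
13 = −4·936 + 17·221
13 = 17·3029 − 55·936
13 = −55·76661 + 1392·3029
13 = 1392·156351 − 2839·76661
13 = −2839·545714 + 9909·156351
13 = 9909·5067777 − 92020·545714
So 13 = (9909)·5067777 + (-92020)·545714.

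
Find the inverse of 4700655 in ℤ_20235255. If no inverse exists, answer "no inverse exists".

no inverse exists

Euclidean algorithm on 20235255, 4700655:
20235255 = 4×4700655 + 1432635
4700655 = 3×1432635 + 402750
1432635 = 3×402750 + 224385
402750 = 1×224385 + 178365
224385 = 1×178365 + 46020
178365 = 3×46020 + 40305
46020 = 1×40305 + 5715
40305 = 7×5715 + 300
5715 = 19×300 + 15
300 = 20×15 + 0
gcd(4700655, 20235255) = 15 ≠ 1, so 4700655 has no multiplicative inverse modulo 20235255.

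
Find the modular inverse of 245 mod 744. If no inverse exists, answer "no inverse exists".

413

Apply the Euclidean algorithm to 744 and 245:
744 = 3×245 + 9
245 = 27×9 + 2
9 = 4×2 + 1
2 = 2×1 + 0
The gcd is 1. Working backward:
1 = 9 − 4·2
1 = −4·245 + 109·9
1 = 109·744 − 331·245
Hence 245⁻¹ ≡ -331 ≡ 413 (mod 744).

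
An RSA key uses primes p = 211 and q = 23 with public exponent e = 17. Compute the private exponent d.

3533

φ(n) = (p−1)(q−1) = 210·22 = 4620.
Need d with 17·d ≡ 1 (mod 4620). Apply the extended Euclidean algorithm:
4620 = 271×17 + 13
17 = 1×13 + 4
13 = 3×4 + 1
4 = 4×1 + 0
Back-substitute:
1 = 13 − 3·4
1 = −3·17 + 4·13
1 = 4·4620 − 1087·17
So 17·(-1087) ≡ 1 (mod 4620), hence d ≡ -1087 ≡ 3533 (mod 4620).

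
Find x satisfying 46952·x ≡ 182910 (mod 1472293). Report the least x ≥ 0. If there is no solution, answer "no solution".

858507

First find gcd(46952, 1472293):
1472293 = 31·46952 + 16781
46952 = 2·16781 + 13390
16781 = 1·13390 + 3391
13390 = 3·3391 + 3217
3391 = 1·3217 + 174
3217 = 18·174 + 85
174 = 2·85 + 4
85 = 21·4 + 1
4 = 4·1 + 0
gcd = 1, so a unique solution mod 1472293 exists.
Back-substitute for the Bézout coefficients:
1 = 85 − 21·4
1 = −21·174 + 43·85
1 = 43·3217 − 795·174
1 = −795·3391 + 838·3217
1 = 838·13390 − 3309·3391
1 = −3309·16781 + 4147·13390
1 = 4147·46952 − 11603·16781
1 = −11603·1472293 + 363840·46952
So 46952·(363840) ≡ 1 (mod 1472293), giving 46952⁻¹ ≡ 363840.
x ≡ 46952⁻¹·182910 ≡ 363840·182910 ≡ 858507 (mod 1472293).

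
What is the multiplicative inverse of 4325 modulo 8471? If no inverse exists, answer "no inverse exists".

1751

Extended Euclidean algorithm:
8471 = 1·4325 + 4146
4325 = 1·4146 + 179
4146 = 23·179 + 29
179 = 6·29 + 5
29 = 5·5 + 4
5 = 1·4 + 1
4 = 4·1 + 0
The gcd is 1. Working backward:
1 = 5 − 4
1 = −29 + 6·5
1 = 6·179 − 37·29
1 = −37·4146 + 857·179
1 = 857·4325 − 894·4146
1 = −894·8471 + 1751·4325
So 4325·1751 ≡ 1 (mod 8471).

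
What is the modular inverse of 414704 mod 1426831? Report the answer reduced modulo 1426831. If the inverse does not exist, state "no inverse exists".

Extended Euclidean algorithm:
1426831 = 3*414704 + 182719
414704 = 2*182719 + 49266
182719 = 3*49266 + 34921
49266 = 1*34921 + 14345
34921 = 2*14345 + 6231
14345 = 2*6231 + 1883
6231 = 3*1883 + 582
1883 = 3*582 + 137
582 = 4*137 + 34
137 = 4*34 + 1
34 = 34*1 + 0
Since gcd(414704, 1426831) = 1, back-substitute to write 1 as a combination:
1 = 137 − 4·34
1 = −4·582 + 17·137
1 = 17·1883 − 55·582
1 = −55·6231 + 182·1883
1 = 182·14345 − 419·6231
1 = −419·34921 + 1020·14345
1 = 1020·49266 − 1439·34921
1 = −1439·182719 + 5337·49266
1 = 5337·414704 − 12113·182719
1 = −12113·1426831 + 41676·414704
So 414704·41676 ≡ 1 (mod 1426831).

41676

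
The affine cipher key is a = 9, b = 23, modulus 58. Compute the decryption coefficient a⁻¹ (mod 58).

13

gcd(58, 9) by repeated division:
58 = 6×9 + 4
9 = 2×4 + 1
4 = 4×1 + 0
gcd = 1, so the inverse exists. Back-substitute:
1 = 9 − 2·4
1 = −2·58 + 13·9
So 9·13 ≡ 1 (mod 58).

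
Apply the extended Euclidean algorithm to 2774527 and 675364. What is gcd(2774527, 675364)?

Apply Euclid's algorithm to 2774527 and 675364:
2774527 = 4*675364 + 73071
675364 = 9*73071 + 17725
73071 = 4*17725 + 2171
17725 = 8*2171 + 357
2171 = 6*357 + 29
357 = 12*29 + 9
29 = 3*9 + 2
9 = 4*2 + 1
2 = 2*1 + 0
gcd(2774527, 675364) = 1.
Back-substituting:
1 = 9 − 4·2
1 = −4·29 + 13·9
1 = 13·357 − 160·29
1 = −160·2171 + 973·357
1 = 973·17725 − 7944·2171
1 = −7944·73071 + 32749·17725
1 = 32749·675364 − 302685·73071
1 = −302685·2774527 + 1243489·675364
So 1 = (-302685)·2774527 + (1243489)·675364.

1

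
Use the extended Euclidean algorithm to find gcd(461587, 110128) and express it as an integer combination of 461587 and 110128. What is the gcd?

Repeated division:
461587 = 4·110128 + 21075
110128 = 5·21075 + 4753
21075 = 4·4753 + 2063
4753 = 2·2063 + 627
2063 = 3·627 + 182
627 = 3·182 + 81
182 = 2·81 + 20
81 = 4·20 + 1
20 = 20·1 + 0
gcd(461587, 110128) = 1.
Express as a combination:
1 = 81 − 4·20
1 = −4·182 + 9·81
1 = 9·627 − 31·182
1 = −31·2063 + 102·627
1 = 102·4753 − 235·2063
1 = −235·21075 + 1042·4753
1 = 1042·110128 − 5445·21075
1 = −5445·461587 + 22822·110128
So 1 = (-5445)·461587 + (22822)·110128.

1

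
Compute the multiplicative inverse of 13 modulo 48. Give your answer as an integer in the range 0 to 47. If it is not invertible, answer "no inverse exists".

Apply the Euclidean algorithm to 48 and 13:
48 = 3×13 + 9
13 = 1×9 + 4
9 = 2×4 + 1
4 = 4×1 + 0
gcd = 1, so the inverse exists. Back-substitute:
1 = 9 − 2·4
1 = −2·13 + 3·9
1 = 3·48 − 11·13
Thus 13·(-11) ≡ 1 (mod 48); reducing, -11 mod 48 = 37.

37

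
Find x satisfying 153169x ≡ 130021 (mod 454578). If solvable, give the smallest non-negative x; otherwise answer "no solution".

First find gcd(153169, 454578):
454578 = 2*153169 + 148240
153169 = 1*148240 + 4929
148240 = 30*4929 + 370
4929 = 13*370 + 119
370 = 3*119 + 13
119 = 9*13 + 2
13 = 6*2 + 1
2 = 2*1 + 0
gcd = 1, so a unique solution mod 454578 exists.
Back-substitute for the Bézout coefficients:
1 = 13 − 6·2
1 = −6·119 + 55·13
1 = 55·370 − 171·119
1 = −171·4929 + 2278·370
1 = 2278·148240 − 68511·4929
1 = −68511·153169 + 70789·148240
1 = 70789·454578 − 210089·153169
So 153169·(-210089) ≡ 1 (mod 454578), giving 153169⁻¹ ≡ 244489.
x ≡ 153169⁻¹·130021 ≡ 244489·130021 ≡ 64729 (mod 454578).

64729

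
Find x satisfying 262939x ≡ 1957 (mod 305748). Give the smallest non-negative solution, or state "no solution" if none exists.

203851

First find gcd(262939, 305748):
305748 = 1×262939 + 42809
262939 = 6×42809 + 6085
42809 = 7×6085 + 214
6085 = 28×214 + 93
214 = 2×93 + 28
93 = 3×28 + 9
28 = 3×9 + 1
9 = 9×1 + 0
gcd = 1, so a unique solution mod 305748 exists.
Back-substitute for the Bézout coefficients:
1 = 28 − 3·9
1 = −3·93 + 10·28
1 = 10·214 − 23·93
1 = −23·6085 + 654·214
1 = 654·42809 − 4601·6085
1 = −4601·262939 + 28260·42809
1 = 28260·305748 − 32861·262939
So 262939·(-32861) ≡ 1 (mod 305748), giving 262939⁻¹ ≡ 272887.
x ≡ 262939⁻¹·1957 ≡ 272887·1957 ≡ 203851 (mod 305748).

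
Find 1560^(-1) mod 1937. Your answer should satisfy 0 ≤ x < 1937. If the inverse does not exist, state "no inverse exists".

no inverse exists

Compute gcd(1560, 1937):
1937 = 1·1560 + 377
1560 = 4·377 + 52
377 = 7·52 + 13
52 = 4·13 + 0
Since gcd = 13 > 1, 1560 is not a unit mod 1937.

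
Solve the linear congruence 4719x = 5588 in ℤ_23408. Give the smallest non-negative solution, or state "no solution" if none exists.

First find gcd(4719, 23408):
23408 = 4*4719 + 4532
4719 = 1*4532 + 187
4532 = 24*187 + 44
187 = 4*44 + 11
44 = 4*11 + 0
gcd = 11 and 11 | 5588, so solutions exist. Divide through by 11: 429x ≡ 508 (mod 2128).
Now find 429⁻¹ mod 2128:
2128 = 4×429 + 412
429 = 1×412 + 17
412 = 24×17 + 4
17 = 4×4 + 1
4 = 4×1 + 0
Back-substitute:
1 = 17 − 4·4
1 = −4·412 + 97·17
1 = 97·429 − 101·412
1 = −101·2128 + 501·429
So 429⁻¹ ≡ 501 (mod 2128).
Then x ≡ 501·508 ≡ 1276 (mod 2128); the smallest non-negative solution is x = 1276.

1276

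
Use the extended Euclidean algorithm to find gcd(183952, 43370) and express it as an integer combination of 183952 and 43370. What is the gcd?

2

Repeated division:
183952 = 4×43370 + 10472
43370 = 4×10472 + 1482
10472 = 7×1482 + 98
1482 = 15×98 + 12
98 = 8×12 + 2
12 = 6×2 + 0
gcd(183952, 43370) = 2.
Working backward:
2 = 98 − 8·12
2 = −8·1482 + 121·98
2 = 121·10472 − 855·1482
2 = −855·43370 + 3541·10472
2 = 3541·183952 − 15019·43370
So 2 = (3541)·183952 + (-15019)·43370.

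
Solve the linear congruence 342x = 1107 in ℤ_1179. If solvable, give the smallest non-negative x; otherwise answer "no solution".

117

First find gcd(342, 1179):
1179 = 3×342 + 153
342 = 2×153 + 36
153 = 4×36 + 9
36 = 4×9 + 0
gcd = 9 and 9 | 1107, so solutions exist. Divide through by 9: 38x ≡ 123 (mod 131).
Now find 38⁻¹ mod 131:
131 = 3×38 + 17
38 = 2×17 + 4
17 = 4×4 + 1
4 = 4×1 + 0
Back-substitute:
1 = 17 − 4·4
1 = −4·38 + 9·17
1 = 9·131 − 31·38
So 38·(-31) ≡ 1 (mod 131), i.e. 38⁻¹ ≡ 100.
Then x ≡ 100·123 ≡ 117 (mod 131); the smallest non-negative solution is x = 117.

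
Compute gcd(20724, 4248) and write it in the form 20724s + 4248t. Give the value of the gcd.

12

Euclidean algorithm:
20724 = 4×4248 + 3732
4248 = 1×3732 + 516
3732 = 7×516 + 120
516 = 4×120 + 36
120 = 3×36 + 12
36 = 3×12 + 0
gcd(20724, 4248) = 12.
Express as a combination:
12 = 120 − 3·36
12 = −3·516 + 13·120
12 = 13·3732 − 94·516
12 = −94·4248 + 107·3732
12 = 107·20724 − 522·4248
So 12 = (107)·20724 + (-522)·4248.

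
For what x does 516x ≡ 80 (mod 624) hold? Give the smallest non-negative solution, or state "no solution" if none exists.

no solution

gcd(516, 624):
624 = 1·516 + 108
516 = 4·108 + 84
108 = 1·84 + 24
84 = 3·24 + 12
24 = 2·12 + 0
gcd = 12, but 12 ∤ 80, so the congruence has no solution.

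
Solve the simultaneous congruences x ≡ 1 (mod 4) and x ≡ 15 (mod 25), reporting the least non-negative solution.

65

Write x = 1 + 4·k. Then 4·k ≡ 15 − 1 ≡ 14 (mod 25).
Need 4⁻¹ mod 25. Extended Euclid on (25, 4):
25 = 6*4 + 1
4 = 4*1 + 0
Back-substitute:
1 = 25 − 6·4
4⁻¹ ≡ 19 (mod 25), so k ≡ 19·14 ≡ 16 (mod 25).
x = 1 + 4·16 = 65.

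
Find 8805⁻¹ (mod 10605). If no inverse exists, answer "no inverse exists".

no inverse exists

Compute gcd(8805, 10605):
10605 = 1*8805 + 1800
8805 = 4*1800 + 1605
1800 = 1*1605 + 195
1605 = 8*195 + 45
195 = 4*45 + 15
45 = 3*15 + 0
Since gcd = 15 > 1, 8805 is not a unit mod 10605.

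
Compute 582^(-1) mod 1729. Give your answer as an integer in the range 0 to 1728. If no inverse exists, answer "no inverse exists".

407

Run Euclid on (1729, 582):
1729 = 2*582 + 565
582 = 1*565 + 17
565 = 33*17 + 4
17 = 4*4 + 1
4 = 4*1 + 0
gcd = 1, so the inverse exists. Back-substitute:
1 = 17 − 4·4
1 = −4·565 + 133·17
1 = 133·582 − 137·565
1 = −137·1729 + 407·582
So 582·407 ≡ 1 (mod 1729).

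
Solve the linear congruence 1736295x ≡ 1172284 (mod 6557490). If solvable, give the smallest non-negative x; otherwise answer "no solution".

gcd(1736295, 6557490):
6557490 = 3·1736295 + 1348605
1736295 = 1·1348605 + 387690
1348605 = 3·387690 + 185535
387690 = 2·185535 + 16620
185535 = 11·16620 + 2715
16620 = 6·2715 + 330
2715 = 8·330 + 75
330 = 4·75 + 30
75 = 2·30 + 15
30 = 2·15 + 0
gcd = 15, but 15 ∤ 1172284, so the congruence has no solution.

no solution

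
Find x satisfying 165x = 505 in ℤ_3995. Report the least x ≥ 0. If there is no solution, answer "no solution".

First find gcd(165, 3995):
3995 = 24*165 + 35
165 = 4*35 + 25
35 = 1*25 + 10
25 = 2*10 + 5
10 = 2*5 + 0
gcd = 5 and 5 | 505, so solutions exist. Divide through by 5: 33x ≡ 101 (mod 799).
Now find 33⁻¹ mod 799:
799 = 24×33 + 7
33 = 4×7 + 5
7 = 1×5 + 2
5 = 2×2 + 1
2 = 2×1 + 0
Back-substitute:
1 = 5 − 2·2
1 = −2·7 + 3·5
1 = 3·33 − 14·7
1 = −14·799 + 339·33
So 33⁻¹ ≡ 339 (mod 799).
Then x ≡ 339·101 ≡ 681 (mod 799); the smallest non-negative solution is x = 681.

681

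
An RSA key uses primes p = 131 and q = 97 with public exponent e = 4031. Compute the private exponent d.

4031

φ(n) = (p−1)(q−1) = 130·96 = 12480.
Need d with 4031·d ≡ 1 (mod 12480). Apply the extended Euclidean algorithm:
12480 = 3*4031 + 387
4031 = 10*387 + 161
387 = 2*161 + 65
161 = 2*65 + 31
65 = 2*31 + 3
31 = 10*3 + 1
3 = 3*1 + 0
Back-substitute:
1 = 31 − 10·3
1 = −10·65 + 21·31
1 = 21·161 − 52·65
1 = −52·387 + 125·161
1 = 125·4031 − 1302·387
1 = −1302·12480 + 4031·4031
So 4031·4031 ≡ 1 (mod 12480), hence d = 4031.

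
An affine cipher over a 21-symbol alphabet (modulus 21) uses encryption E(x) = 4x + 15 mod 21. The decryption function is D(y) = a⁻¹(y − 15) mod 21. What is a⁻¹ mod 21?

16

Run Euclid on (21, 4):
21 = 5×4 + 1
4 = 4×1 + 0
gcd = 1, so the inverse exists. Back-substitute:
1 = 21 − 5·4
Hence 4⁻¹ ≡ -5 ≡ 16 (mod 21).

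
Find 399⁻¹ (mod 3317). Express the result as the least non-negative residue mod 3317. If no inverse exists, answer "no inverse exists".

Run Euclid on (3317, 399):
3317 = 8×399 + 125
399 = 3×125 + 24
125 = 5×24 + 5
24 = 4×5 + 4
5 = 1×4 + 1
4 = 4×1 + 0
Since gcd(399, 3317) = 1, back-substitute to write 1 as a combination:
1 = 5 − 4
1 = −24 + 5·5
1 = 5·125 − 26·24
1 = −26·399 + 83·125
1 = 83·3317 − 690·399
Hence 399⁻¹ ≡ -690 ≡ 2627 (mod 3317).

2627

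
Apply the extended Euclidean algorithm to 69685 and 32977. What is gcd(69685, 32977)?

7

Apply Euclid's algorithm to 69685 and 32977:
69685 = 2*32977 + 3731
32977 = 8*3731 + 3129
3731 = 1*3129 + 602
3129 = 5*602 + 119
602 = 5*119 + 7
119 = 17*7 + 0
gcd(69685, 32977) = 7.
Working backward:
7 = 602 − 5·119
7 = −5·3129 + 26·602
7 = 26·3731 − 31·3129
7 = −31·32977 + 274·3731
7 = 274·69685 − 579·32977
So 7 = (274)·69685 + (-579)·32977.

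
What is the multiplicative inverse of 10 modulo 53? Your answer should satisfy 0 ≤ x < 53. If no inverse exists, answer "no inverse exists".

gcd(53, 10) by repeated division:
53 = 5*10 + 3
10 = 3*3 + 1
3 = 3*1 + 0
Since gcd(10, 53) = 1, back-substitute to write 1 as a combination:
1 = 10 − 3·3
1 = −3·53 + 16·10
So 10·16 ≡ 1 (mod 53).

16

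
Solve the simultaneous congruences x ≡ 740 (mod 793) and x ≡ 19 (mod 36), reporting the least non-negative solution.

Write x = 740 + 793·k. Then 793·k ≡ 19 − 740 ≡ 35 (mod 36).
Need 793⁻¹ mod 36. Extended Euclid on (36, 1):
36 = 36·1 + 0
793⁻¹ ≡ 1 (mod 36), so k ≡ 1·35 ≡ 35 (mod 36).
x = 740 + 793·35 = 28495.

28495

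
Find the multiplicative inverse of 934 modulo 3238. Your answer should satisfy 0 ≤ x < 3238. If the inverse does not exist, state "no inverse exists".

no inverse exists

Euclidean algorithm on 3238, 934:
3238 = 3*934 + 436
934 = 2*436 + 62
436 = 7*62 + 2
62 = 31*2 + 0
gcd(934, 3238) = 2 ≠ 1, so 934 has no multiplicative inverse modulo 3238.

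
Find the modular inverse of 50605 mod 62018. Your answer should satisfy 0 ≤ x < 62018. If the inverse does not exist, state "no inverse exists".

55845

Run Euclid on (62018, 50605):
62018 = 1*50605 + 11413
50605 = 4*11413 + 4953
11413 = 2*4953 + 1507
4953 = 3*1507 + 432
1507 = 3*432 + 211
432 = 2*211 + 10
211 = 21*10 + 1
10 = 10*1 + 0
The gcd is 1. Working backward:
1 = 211 − 21·10
1 = −21·432 + 43·211
1 = 43·1507 − 150·432
1 = −150·4953 + 493·1507
1 = 493·11413 − 1136·4953
1 = −1136·50605 + 5037·11413
1 = 5037·62018 − 6173·50605
So 50605·(-6173) ≡ 1 (mod 62018), and -6173 ≡ 55845 (mod 62018).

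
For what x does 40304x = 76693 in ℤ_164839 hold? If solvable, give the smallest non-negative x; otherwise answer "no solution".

First find gcd(40304, 164839):
164839 = 4×40304 + 3623
40304 = 11×3623 + 451
3623 = 8×451 + 15
451 = 30×15 + 1
15 = 15×1 + 0
gcd = 1, so a unique solution mod 164839 exists.
Back-substitute for the Bézout coefficients:
1 = 451 − 30·15
1 = −30·3623 + 241·451
1 = 241·40304 − 2681·3623
1 = −2681·164839 + 10965·40304
So 40304·(10965) ≡ 1 (mod 164839), giving 40304⁻¹ ≡ 10965.
x ≡ 40304⁻¹·76693 ≡ 10965·76693 ≡ 95006 (mod 164839).

95006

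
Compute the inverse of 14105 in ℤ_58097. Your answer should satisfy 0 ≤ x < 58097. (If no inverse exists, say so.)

Compute gcd(14105, 58097):
58097 = 4×14105 + 1677
14105 = 8×1677 + 689
1677 = 2×689 + 299
689 = 2×299 + 91
299 = 3×91 + 26
91 = 3×26 + 13
26 = 2×13 + 0
The gcd is 13, not 1, hence no inverse exists.

no inverse exists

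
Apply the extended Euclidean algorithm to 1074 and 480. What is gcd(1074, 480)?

6

Apply Euclid's algorithm to 1074 and 480:
1074 = 2×480 + 114
480 = 4×114 + 24
114 = 4×24 + 18
24 = 1×18 + 6
18 = 3×6 + 0
gcd(1074, 480) = 6.
Working backward:
6 = 24 − 18
6 = −114 + 5·24
6 = 5·480 − 21·114
6 = −21·1074 + 47·480
So 6 = (-21)·1074 + (47)·480.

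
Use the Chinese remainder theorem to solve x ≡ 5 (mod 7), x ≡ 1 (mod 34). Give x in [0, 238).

Write x = 5 + 7·k. Then 7·k ≡ 1 − 5 ≡ 30 (mod 34).
Need 7⁻¹ mod 34. Extended Euclid on (34, 7):
34 = 4*7 + 6
7 = 1*6 + 1
6 = 6*1 + 0
Back-substitute:
1 = 7 − 6
1 = −34 + 5·7
7⁻¹ ≡ 5 (mod 34), so k ≡ 5·30 ≡ 14 (mod 34).
x = 5 + 7·14 = 103.

103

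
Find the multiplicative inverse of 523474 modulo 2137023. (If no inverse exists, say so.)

no inverse exists

Euclidean algorithm on 2137023, 523474:
2137023 = 4*523474 + 43127
523474 = 12*43127 + 5950
43127 = 7*5950 + 1477
5950 = 4*1477 + 42
1477 = 35*42 + 7
42 = 6*7 + 0
The gcd is 7, not 1, hence no inverse exists.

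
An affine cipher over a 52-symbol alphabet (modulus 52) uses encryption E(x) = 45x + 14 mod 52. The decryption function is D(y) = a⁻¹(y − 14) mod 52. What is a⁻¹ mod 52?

37

Apply the Euclidean algorithm to 52 and 45:
52 = 1*45 + 7
45 = 6*7 + 3
7 = 2*3 + 1
3 = 3*1 + 0
The gcd is 1. Working backward:
1 = 7 − 2·3
1 = −2·45 + 13·7
1 = 13·52 − 15·45
Thus 45·(-15) ≡ 1 (mod 52); reducing, -15 mod 52 = 37.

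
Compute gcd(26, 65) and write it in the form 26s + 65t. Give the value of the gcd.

13

Euclidean algorithm:
65 = 2*26 + 13
26 = 2*13 + 0
gcd(26, 65) = 13.
Express as a combination:
13 = 65 − 2·26
So 13 = (1)·65 + (-2)·26.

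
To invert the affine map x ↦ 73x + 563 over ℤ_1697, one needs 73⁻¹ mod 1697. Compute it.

Run Euclid on (1697, 73):
1697 = 23×73 + 18
73 = 4×18 + 1
18 = 18×1 + 0
The gcd is 1. Working backward:
1 = 73 − 4·18
1 = −4·1697 + 93·73
So 73·93 ≡ 1 (mod 1697).

93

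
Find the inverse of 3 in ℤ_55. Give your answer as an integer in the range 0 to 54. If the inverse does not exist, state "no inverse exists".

37

Run Euclid on (55, 3):
55 = 18·3 + 1
3 = 3·1 + 0
Since gcd(3, 55) = 1, back-substitute to write 1 as a combination:
1 = 55 − 18·3
So 3·(-18) ≡ 1 (mod 55), and -18 ≡ 37 (mod 55).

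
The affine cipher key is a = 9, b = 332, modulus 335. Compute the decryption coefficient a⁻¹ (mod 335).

149

Apply the Euclidean algorithm to 335 and 9:
335 = 37*9 + 2
9 = 4*2 + 1
2 = 2*1 + 0
gcd = 1, so the inverse exists. Back-substitute:
1 = 9 − 4·2
1 = −4·335 + 149·9
So 9·149 ≡ 1 (mod 335).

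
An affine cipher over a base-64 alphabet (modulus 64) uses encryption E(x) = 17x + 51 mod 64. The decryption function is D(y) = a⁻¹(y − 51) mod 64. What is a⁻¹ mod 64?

Apply the Euclidean algorithm to 64 and 17:
64 = 3*17 + 13
17 = 1*13 + 4
13 = 3*4 + 1
4 = 4*1 + 0
The gcd is 1. Working backward:
1 = 13 − 3·4
1 = −3·17 + 4·13
1 = 4·64 − 15·17
So 17·(-15) ≡ 1 (mod 64), and -15 ≡ 49 (mod 64).

49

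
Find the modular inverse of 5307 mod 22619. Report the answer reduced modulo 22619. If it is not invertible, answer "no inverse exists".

gcd(22619, 5307) by repeated division:
22619 = 4·5307 + 1391
5307 = 3·1391 + 1134
1391 = 1·1134 + 257
1134 = 4·257 + 106
257 = 2·106 + 45
106 = 2·45 + 16
45 = 2·16 + 13
16 = 1·13 + 3
13 = 4·3 + 1
3 = 3·1 + 0
The gcd is 1. Working backward:
1 = 13 − 4·3
1 = −4·16 + 5·13
1 = 5·45 − 14·16
1 = −14·106 + 33·45
1 = 33·257 − 80·106
1 = −80·1134 + 353·257
1 = 353·1391 − 433·1134
1 = −433·5307 + 1652·1391
1 = 1652·22619 − 7041·5307
Thus 5307·(-7041) ≡ 1 (mod 22619); reducing, -7041 mod 22619 = 15578.

15578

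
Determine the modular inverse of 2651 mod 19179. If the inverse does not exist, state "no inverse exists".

14708

gcd(19179, 2651) by repeated division:
19179 = 7*2651 + 622
2651 = 4*622 + 163
622 = 3*163 + 133
163 = 1*133 + 30
133 = 4*30 + 13
30 = 2*13 + 4
13 = 3*4 + 1
4 = 4*1 + 0
gcd = 1, so the inverse exists. Back-substitute:
1 = 13 − 3·4
1 = −3·30 + 7·13
1 = 7·133 − 31·30
1 = −31·163 + 38·133
1 = 38·622 − 145·163
1 = −145·2651 + 618·622
1 = 618·19179 − 4471·2651
Thus 2651·(-4471) ≡ 1 (mod 19179); reducing, -4471 mod 19179 = 14708.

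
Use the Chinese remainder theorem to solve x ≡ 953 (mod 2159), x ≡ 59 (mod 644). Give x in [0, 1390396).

Write x = 953 + 2159·k. Then 2159·k ≡ 59 − 953 ≡ 394 (mod 644).
Need 2159⁻¹ mod 644. Extended Euclid on (644, 227):
644 = 2·227 + 190
227 = 1·190 + 37
190 = 5·37 + 5
37 = 7·5 + 2
5 = 2·2 + 1
2 = 2·1 + 0
Back-substitute:
1 = 5 − 2·2
1 = −2·37 + 15·5
1 = 15·190 − 77·37
1 = −77·227 + 92·190
1 = 92·644 − 261·227
2159⁻¹ ≡ 383 (mod 644), so k ≡ 383·394 ≡ 206 (mod 644).
x = 953 + 2159·206 = 445707.

445707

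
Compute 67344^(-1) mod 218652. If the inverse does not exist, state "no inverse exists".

no inverse exists

Euclidean algorithm on 218652, 67344:
218652 = 3×67344 + 16620
67344 = 4×16620 + 864
16620 = 19×864 + 204
864 = 4×204 + 48
204 = 4×48 + 12
48 = 4×12 + 0
Since gcd = 12 > 1, 67344 is not a unit mod 218652.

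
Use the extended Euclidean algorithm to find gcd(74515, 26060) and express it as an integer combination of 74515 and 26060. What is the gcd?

Repeated division:
74515 = 2*26060 + 22395
26060 = 1*22395 + 3665
22395 = 6*3665 + 405
3665 = 9*405 + 20
405 = 20*20 + 5
20 = 4*5 + 0
gcd(74515, 26060) = 5.
Back-substituting:
5 = 405 − 20·20
5 = −20·3665 + 181·405
5 = 181·22395 − 1106·3665
5 = −1106·26060 + 1287·22395
5 = 1287·74515 − 3680·26060
So 5 = (1287)·74515 + (-3680)·26060.

5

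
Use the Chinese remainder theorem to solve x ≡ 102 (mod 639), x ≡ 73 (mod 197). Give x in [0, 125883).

Write x = 102 + 639·k. Then 639·k ≡ 73 − 102 ≡ 168 (mod 197).
Need 639⁻¹ mod 197. Extended Euclid on (197, 48):
197 = 4×48 + 5
48 = 9×5 + 3
5 = 1×3 + 2
3 = 1×2 + 1
2 = 2×1 + 0
Back-substitute:
1 = 3 − 2
1 = −5 + 2·3
1 = 2·48 − 19·5
1 = −19·197 + 78·48
639⁻¹ ≡ 78 (mod 197), so k ≡ 78·168 ≡ 102 (mod 197).
x = 102 + 639·102 = 65280.

65280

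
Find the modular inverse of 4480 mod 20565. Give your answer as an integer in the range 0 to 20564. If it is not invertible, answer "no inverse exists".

no inverse exists

Compute gcd(4480, 20565):
20565 = 4×4480 + 2645
4480 = 1×2645 + 1835
2645 = 1×1835 + 810
1835 = 2×810 + 215
810 = 3×215 + 165
215 = 1×165 + 50
165 = 3×50 + 15
50 = 3×15 + 5
15 = 3×5 + 0
Since gcd = 5 > 1, 4480 is not a unit mod 20565.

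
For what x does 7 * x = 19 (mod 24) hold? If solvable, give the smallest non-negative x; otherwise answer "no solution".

First find gcd(7, 24):
24 = 3×7 + 3
7 = 2×3 + 1
3 = 3×1 + 0
gcd = 1, so a unique solution mod 24 exists.
Back-substitute for the Bézout coefficients:
1 = 7 − 2·3
1 = −2·24 + 7·7
So 7·(7) ≡ 1 (mod 24), giving 7⁻¹ ≡ 7.
x ≡ 7⁻¹·19 ≡ 7·19 ≡ 13 (mod 24).

13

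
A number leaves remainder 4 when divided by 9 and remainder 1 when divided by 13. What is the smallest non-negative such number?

40

Write x = 4 + 9·k. Then 9·k ≡ 1 − 4 ≡ 10 (mod 13).
Need 9⁻¹ mod 13. Extended Euclid on (13, 9):
13 = 1·9 + 4
9 = 2·4 + 1
4 = 4·1 + 0
Back-substitute:
1 = 9 − 2·4
1 = −2·13 + 3·9
9⁻¹ ≡ 3 (mod 13), so k ≡ 3·10 ≡ 4 (mod 13).
x = 4 + 9·4 = 40.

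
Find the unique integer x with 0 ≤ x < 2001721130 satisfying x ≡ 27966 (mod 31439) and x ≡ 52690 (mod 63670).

1989676520

Write x = 27966 + 31439·k. Then 31439·k ≡ 52690 − 27966 ≡ 24724 (mod 63670).
Need 31439⁻¹ mod 63670. Extended Euclid on (63670, 31439):
63670 = 2*31439 + 792
31439 = 39*792 + 551
792 = 1*551 + 241
551 = 2*241 + 69
241 = 3*69 + 34
69 = 2*34 + 1
34 = 34*1 + 0
Back-substitute:
1 = 69 − 2·34
1 = −2·241 + 7·69
1 = 7·551 − 16·241
1 = −16·792 + 23·551
1 = 23·31439 − 913·792
1 = −913·63670 + 1849·31439
31439⁻¹ ≡ 1849 (mod 63670), so k ≡ 1849·24724 ≡ 63286 (mod 63670).
x = 27966 + 31439·63286 = 1989676520.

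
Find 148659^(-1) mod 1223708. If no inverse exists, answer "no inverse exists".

919771

Run Euclid on (1223708, 148659):
1223708 = 8·148659 + 34436
148659 = 4·34436 + 10915
34436 = 3·10915 + 1691
10915 = 6·1691 + 769
1691 = 2·769 + 153
769 = 5·153 + 4
153 = 38·4 + 1
4 = 4·1 + 0
gcd = 1, so the inverse exists. Back-substitute:
1 = 153 − 38·4
1 = −38·769 + 191·153
1 = 191·1691 − 420·769
1 = −420·10915 + 2711·1691
1 = 2711·34436 − 8553·10915
1 = −8553·148659 + 36923·34436
1 = 36923·1223708 − 303937·148659
So 148659·(-303937) ≡ 1 (mod 1223708), and -303937 ≡ 919771 (mod 1223708).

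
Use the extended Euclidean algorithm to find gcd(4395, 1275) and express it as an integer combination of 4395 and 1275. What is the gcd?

15

Euclidean algorithm:
4395 = 3*1275 + 570
1275 = 2*570 + 135
570 = 4*135 + 30
135 = 4*30 + 15
30 = 2*15 + 0
gcd(4395, 1275) = 15.
Working backward:
15 = 135 − 4·30
15 = −4·570 + 17·135
15 = 17·1275 − 38·570
15 = −38·4395 + 131·1275
So 15 = (-38)·4395 + (131)·1275.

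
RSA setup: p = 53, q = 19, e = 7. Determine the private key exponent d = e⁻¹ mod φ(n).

535

φ(n) = (p−1)(q−1) = 52·18 = 936.
Need d with 7·d ≡ 1 (mod 936). Apply the extended Euclidean algorithm:
936 = 133×7 + 5
7 = 1×5 + 2
5 = 2×2 + 1
2 = 2×1 + 0
Back-substitute:
1 = 5 − 2·2
1 = −2·7 + 3·5
1 = 3·936 − 401·7
So 7·(-401) ≡ 1 (mod 936), hence d ≡ -401 ≡ 535 (mod 936).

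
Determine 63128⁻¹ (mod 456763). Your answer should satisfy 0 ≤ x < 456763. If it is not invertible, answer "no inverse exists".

Extended Euclidean algorithm:
456763 = 7×63128 + 14867
63128 = 4×14867 + 3660
14867 = 4×3660 + 227
3660 = 16×227 + 28
227 = 8×28 + 3
28 = 9×3 + 1
3 = 3×1 + 0
gcd = 1, so the inverse exists. Back-substitute:
1 = 28 − 9·3
1 = −9·227 + 73·28
1 = 73·3660 − 1177·227
1 = −1177·14867 + 4781·3660
1 = 4781·63128 − 20301·14867
1 = −20301·456763 + 146888·63128
So 63128·146888 ≡ 1 (mod 456763).

146888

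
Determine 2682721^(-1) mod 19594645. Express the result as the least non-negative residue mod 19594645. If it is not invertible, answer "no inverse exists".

Apply the Euclidean algorithm to 19594645 and 2682721:
19594645 = 7×2682721 + 815598
2682721 = 3×815598 + 235927
815598 = 3×235927 + 107817
235927 = 2×107817 + 20293
107817 = 5×20293 + 6352
20293 = 3×6352 + 1237
6352 = 5×1237 + 167
1237 = 7×167 + 68
167 = 2×68 + 31
68 = 2×31 + 6
31 = 5×6 + 1
6 = 6×1 + 0
gcd = 1, so the inverse exists. Back-substitute:
1 = 31 − 5·6
1 = −5·68 + 11·31
1 = 11·167 − 27·68
1 = −27·1237 + 200·167
1 = 200·6352 − 1027·1237
1 = −1027·20293 + 3281·6352
1 = 3281·107817 − 17432·20293
1 = −17432·235927 + 38145·107817
1 = 38145·815598 − 131867·235927
1 = −131867·2682721 + 433746·815598
1 = 433746·19594645 − 3168089·2682721
Hence 2682721⁻¹ ≡ -3168089 ≡ 16426556 (mod 19594645).

16426556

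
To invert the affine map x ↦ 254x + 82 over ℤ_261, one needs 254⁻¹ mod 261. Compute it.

149

Extended Euclidean algorithm:
261 = 1*254 + 7
254 = 36*7 + 2
7 = 3*2 + 1
2 = 2*1 + 0
gcd = 1, so the inverse exists. Back-substitute:
1 = 7 − 3·2
1 = −3·254 + 109·7
1 = 109·261 − 112·254
So 254·(-112) ≡ 1 (mod 261), and -112 ≡ 149 (mod 261).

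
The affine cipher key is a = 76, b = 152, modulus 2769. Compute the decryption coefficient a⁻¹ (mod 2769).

Run Euclid on (2769, 76):
2769 = 36*76 + 33
76 = 2*33 + 10
33 = 3*10 + 3
10 = 3*3 + 1
3 = 3*1 + 0
Since gcd(76, 2769) = 1, back-substitute to write 1 as a combination:
1 = 10 − 3·3
1 = −3·33 + 10·10
1 = 10·76 − 23·33
1 = −23·2769 + 838·76
So 76·838 ≡ 1 (mod 2769).

838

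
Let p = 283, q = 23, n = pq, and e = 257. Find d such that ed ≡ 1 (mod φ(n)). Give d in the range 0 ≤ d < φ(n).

4997

φ(n) = (p−1)(q−1) = 282·22 = 6204.
Need d with 257·d ≡ 1 (mod 6204). Apply the extended Euclidean algorithm:
6204 = 24×257 + 36
257 = 7×36 + 5
36 = 7×5 + 1
5 = 5×1 + 0
Back-substitute:
1 = 36 − 7·5
1 = −7·257 + 50·36
1 = 50·6204 − 1207·257
So 257·(-1207) ≡ 1 (mod 6204), hence d ≡ -1207 ≡ 4997 (mod 6204).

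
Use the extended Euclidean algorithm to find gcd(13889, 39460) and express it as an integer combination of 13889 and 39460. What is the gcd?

1

Euclidean algorithm:
39460 = 2×13889 + 11682
13889 = 1×11682 + 2207
11682 = 5×2207 + 647
2207 = 3×647 + 266
647 = 2×266 + 115
266 = 2×115 + 36
115 = 3×36 + 7
36 = 5×7 + 1
7 = 7×1 + 0
gcd(13889, 39460) = 1.
Working backward:
1 = 36 − 5·7
1 = −5·115 + 16·36
1 = 16·266 − 37·115
1 = −37·647 + 90·266
1 = 90·2207 − 307·647
1 = −307·11682 + 1625·2207
1 = 1625·13889 − 1932·11682
1 = −1932·39460 + 5489·13889
So 1 = (-1932)·39460 + (5489)·13889.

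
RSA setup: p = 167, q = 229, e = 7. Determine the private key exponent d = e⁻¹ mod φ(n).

5407

φ(n) = (p−1)(q−1) = 166·228 = 37848.
Need d with 7·d ≡ 1 (mod 37848). Apply the extended Euclidean algorithm:
37848 = 5406*7 + 6
7 = 1*6 + 1
6 = 6*1 + 0
Back-substitute:
1 = 7 − 6
1 = −37848 + 5407·7
So 7·5407 ≡ 1 (mod 37848), hence d = 5407.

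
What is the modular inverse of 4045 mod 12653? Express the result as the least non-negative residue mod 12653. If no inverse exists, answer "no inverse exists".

7157

gcd(12653, 4045) by repeated division:
12653 = 3·4045 + 518
4045 = 7·518 + 419
518 = 1·419 + 99
419 = 4·99 + 23
99 = 4·23 + 7
23 = 3·7 + 2
7 = 3·2 + 1
2 = 2·1 + 0
Since gcd(4045, 12653) = 1, back-substitute to write 1 as a combination:
1 = 7 − 3·2
1 = −3·23 + 10·7
1 = 10·99 − 43·23
1 = −43·419 + 182·99
1 = 182·518 − 225·419
1 = −225·4045 + 1757·518
1 = 1757·12653 − 5496·4045
Hence 4045⁻¹ ≡ -5496 ≡ 7157 (mod 12653).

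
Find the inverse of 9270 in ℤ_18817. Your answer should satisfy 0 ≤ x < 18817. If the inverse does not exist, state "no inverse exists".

Extended Euclidean algorithm:
18817 = 2×9270 + 277
9270 = 33×277 + 129
277 = 2×129 + 19
129 = 6×19 + 15
19 = 1×15 + 4
15 = 3×4 + 3
4 = 1×3 + 1
3 = 3×1 + 0
Since gcd(9270, 18817) = 1, back-substitute to write 1 as a combination:
1 = 4 − 3
1 = −15 + 4·4
1 = 4·19 − 5·15
1 = −5·129 + 34·19
1 = 34·277 − 73·129
1 = −73·9270 + 2443·277
1 = 2443·18817 − 4959·9270
Thus 9270·(-4959) ≡ 1 (mod 18817); reducing, -4959 mod 18817 = 13858.

13858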